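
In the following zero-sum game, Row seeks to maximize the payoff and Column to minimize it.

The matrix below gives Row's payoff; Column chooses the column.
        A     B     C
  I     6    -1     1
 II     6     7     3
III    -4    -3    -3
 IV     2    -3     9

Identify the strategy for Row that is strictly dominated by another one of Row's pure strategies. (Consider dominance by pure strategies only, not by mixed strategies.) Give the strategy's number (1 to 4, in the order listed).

Compare III with I: 6 > -4, -1 > -3, 1 > -3.
So I strictly dominates III for Row; III is strictly dominated.

3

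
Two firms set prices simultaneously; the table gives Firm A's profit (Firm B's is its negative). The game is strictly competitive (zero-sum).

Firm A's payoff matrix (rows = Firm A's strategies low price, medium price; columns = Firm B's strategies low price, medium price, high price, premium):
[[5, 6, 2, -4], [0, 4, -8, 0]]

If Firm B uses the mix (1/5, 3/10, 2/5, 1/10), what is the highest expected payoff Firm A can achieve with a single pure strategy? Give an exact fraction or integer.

low price: (5)·(1/5) + (6)·(3/10) + (2)·(2/5) + (-4)·(1/10) = 16/5.
medium price: (0)·(1/5) + (4)·(3/10) + (-8)·(2/5) + (0)·(1/10) = -2.
The best pure response is low price with expected payoff 16/5.

16/5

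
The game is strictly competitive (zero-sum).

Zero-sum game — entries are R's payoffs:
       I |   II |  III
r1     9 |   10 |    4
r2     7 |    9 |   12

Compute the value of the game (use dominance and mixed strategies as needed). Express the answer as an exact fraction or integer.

Column II is strictly dominated by I for C (it gives R more in every row).
The remaining 2×2 game on (r1, r2) × (I, III) has no saddle point. Let R play r1 with probability p; indifference gives 9p + 7(1−p) = 4p + 12(1−p), so p = 1/2.
Similarly C's optimal q on I is 4/5, and the value is 9·(4/5) + (4)·(1/5) = 8.

8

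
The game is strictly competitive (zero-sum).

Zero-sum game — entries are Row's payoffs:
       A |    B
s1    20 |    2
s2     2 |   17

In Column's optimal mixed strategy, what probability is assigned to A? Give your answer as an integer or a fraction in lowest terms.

5/11

Row minima are 2 and 2, so Row's maximin is 2; column maxima are 20 and 17, so Column's minimax is 17. These differ, so the equilibrium is in mixed strategies.
Let Column play A with probability q. Row is indifferent when 20q + 2(1−q) = 2q + 17(1−q), giving q = 5/11.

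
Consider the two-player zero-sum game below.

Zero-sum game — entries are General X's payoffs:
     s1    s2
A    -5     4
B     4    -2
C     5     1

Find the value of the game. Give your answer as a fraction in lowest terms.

Row B is strictly dominated by row C, so General X never plays it.
The remaining 2×2 game on (A, C) × (s1, s2) has no saddle point. Let General X play A with probability p; indifference gives −5p + 5(1−p) = 4p + (1−p), so p = 4/13.
Similarly General Y's optimal q on s1 is 3/13, and the value is -5·(3/13) + (4)·(10/13) = 25/13.

25/13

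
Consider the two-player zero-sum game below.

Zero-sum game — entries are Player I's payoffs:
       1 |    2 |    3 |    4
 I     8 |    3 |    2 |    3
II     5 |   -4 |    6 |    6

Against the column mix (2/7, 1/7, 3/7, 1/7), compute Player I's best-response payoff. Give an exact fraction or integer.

I: (8)·(2/7) + (3)·(1/7) + (2)·(3/7) + (3)·(1/7) = 4.
II: (5)·(2/7) + (-4)·(1/7) + (6)·(3/7) + (6)·(1/7) = 30/7.
The best pure response is II with expected payoff 30/7.

30/7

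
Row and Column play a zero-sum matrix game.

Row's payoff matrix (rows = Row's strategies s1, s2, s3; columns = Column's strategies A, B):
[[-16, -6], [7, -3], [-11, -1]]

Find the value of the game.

-2

Row s1 is strictly dominated by row s3, so Row never plays it.
The remaining 2×2 game on (s2, s3) × (A, B) has no saddle point. Let Row play s2 with probability p; indifference gives 7p − 11(1−p) = −3p − (1−p), so p = 1/2.
Similarly Column's optimal q on A is 1/10, and the value is 7·(1/10) + (-3)·(9/10) = -2.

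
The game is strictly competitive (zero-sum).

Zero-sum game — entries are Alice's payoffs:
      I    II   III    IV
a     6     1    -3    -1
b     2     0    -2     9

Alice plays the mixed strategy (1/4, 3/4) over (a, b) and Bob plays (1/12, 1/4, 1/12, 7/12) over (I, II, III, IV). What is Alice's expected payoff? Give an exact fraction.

47/12

Against (1/12, 1/4, 1/12, 7/12), each row's expected payoff is a: -1/12; b: 21/4.
Taking the (1/4, 3/4)-weighted average: (1/4)·(-1/12) + (3/4)·(21/4) = 47/12.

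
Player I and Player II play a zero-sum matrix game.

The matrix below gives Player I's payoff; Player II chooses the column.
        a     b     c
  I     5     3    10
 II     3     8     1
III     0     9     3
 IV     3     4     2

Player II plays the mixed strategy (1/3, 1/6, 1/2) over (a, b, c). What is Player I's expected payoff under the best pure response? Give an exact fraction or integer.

43/6

I: (5)·(1/3) + (3)·(1/6) + (10)·(1/2) = 43/6.
II: (3)·(1/3) + (8)·(1/6) + (1)·(1/2) = 17/6.
III: (0)·(1/3) + (9)·(1/6) + (3)·(1/2) = 3.
IV: (3)·(1/3) + (4)·(1/6) + (2)·(1/2) = 8/3.
The best pure response is I with expected payoff 43/6.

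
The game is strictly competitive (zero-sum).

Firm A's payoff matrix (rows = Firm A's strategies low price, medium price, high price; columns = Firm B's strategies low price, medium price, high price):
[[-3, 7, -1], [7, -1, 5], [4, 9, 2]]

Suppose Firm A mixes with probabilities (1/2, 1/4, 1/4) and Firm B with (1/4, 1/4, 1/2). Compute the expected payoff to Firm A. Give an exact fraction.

Against (1/4, 1/4, 1/2), each row's expected payoff is low price: 1/2; medium price: 4; high price: 17/4.
Taking the (1/2, 1/4, 1/4)-weighted average: (1/2)·(1/2) + (1/4)·(4) + (1/4)·(17/4) = 37/16.

37/16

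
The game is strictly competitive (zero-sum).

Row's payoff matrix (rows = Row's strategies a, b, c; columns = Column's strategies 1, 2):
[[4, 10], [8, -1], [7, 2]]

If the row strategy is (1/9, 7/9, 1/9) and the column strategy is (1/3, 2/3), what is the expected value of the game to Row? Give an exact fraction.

77/27

Against (1/3, 2/3), each row's expected payoff is a: 8; b: 2; c: 11/3.
Taking the (1/9, 7/9, 1/9)-weighted average: (1/9)·(8) + (7/9)·(2) + (1/9)·(11/3) = 77/27.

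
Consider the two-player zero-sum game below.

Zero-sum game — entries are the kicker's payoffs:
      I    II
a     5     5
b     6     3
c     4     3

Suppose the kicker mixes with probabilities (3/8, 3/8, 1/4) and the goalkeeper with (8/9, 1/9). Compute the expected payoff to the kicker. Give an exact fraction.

179/36

Against (8/9, 1/9), each row's expected payoff is a: 5; b: 17/3; c: 35/9.
Taking the (3/8, 3/8, 1/4)-weighted average: (3/8)·(5) + (3/8)·(17/3) + (1/4)·(35/9) = 179/36.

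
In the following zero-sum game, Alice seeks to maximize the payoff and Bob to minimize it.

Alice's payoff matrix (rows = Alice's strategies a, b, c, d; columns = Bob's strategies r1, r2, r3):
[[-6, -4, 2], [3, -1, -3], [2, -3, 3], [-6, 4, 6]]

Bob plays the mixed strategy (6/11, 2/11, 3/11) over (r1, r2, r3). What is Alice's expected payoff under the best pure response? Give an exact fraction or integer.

a: (-6)·(6/11) + (-4)·(2/11) + (2)·(3/11) = -38/11.
b: (3)·(6/11) + (-1)·(2/11) + (-3)·(3/11) = 7/11.
c: (2)·(6/11) + (-3)·(2/11) + (3)·(3/11) = 15/11.
d: (-6)·(6/11) + (4)·(2/11) + (6)·(3/11) = -10/11.
The best pure response is c with expected payoff 15/11.

15/11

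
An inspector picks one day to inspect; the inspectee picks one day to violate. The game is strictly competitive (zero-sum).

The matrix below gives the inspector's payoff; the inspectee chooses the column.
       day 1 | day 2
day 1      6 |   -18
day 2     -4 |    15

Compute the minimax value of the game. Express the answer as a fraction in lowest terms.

18/43

Row minima are -18 and -4, so the inspector's maximin is -4; column maxima are 6 and 15, so the inspectee's minimax is 6. These differ, so the equilibrium is in mixed strategies.
Let the inspector play day 1 with probability p. The inspectee is indifferent when 6p − 4(1−p) = −18p + 15(1−p), giving p = 19/43.
Let the inspectee play day 1 with probability q. The inspector is indifferent when 6q − 18(1−q) = −4q + 15(1−q), giving q = 33/43.
The value is 6·(33/43) + (-18)·(10/43) = 18/43.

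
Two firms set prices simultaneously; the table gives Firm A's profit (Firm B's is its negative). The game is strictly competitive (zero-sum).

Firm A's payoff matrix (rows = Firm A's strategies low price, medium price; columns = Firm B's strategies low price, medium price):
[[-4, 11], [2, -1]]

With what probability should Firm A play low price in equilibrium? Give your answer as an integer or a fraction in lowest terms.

1/6

Row minima are -4 and -1, so Firm A's maximin is -1; column maxima are 2 and 11, so Firm B's minimax is 2. These differ, so the equilibrium is in mixed strategies.
Let Firm A play low price with probability p. Firm B is indifferent when −4p + 2(1−p) = 11p − (1−p), giving p = 1/6.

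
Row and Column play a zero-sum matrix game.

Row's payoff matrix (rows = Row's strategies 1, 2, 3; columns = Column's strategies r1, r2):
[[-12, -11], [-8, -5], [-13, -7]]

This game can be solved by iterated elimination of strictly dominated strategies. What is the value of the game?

Row 3 is strictly dominated by row 2 (-8>-13, -5>-7); eliminate 3.
Column r2 is strictly dominated by r1 for Column (-12<-11, -8<-5); eliminate r2.
Row 1 is strictly dominated by row 2 (-8>-12); eliminate 1.
Only (2, r1) remains, with payoff -8.

-8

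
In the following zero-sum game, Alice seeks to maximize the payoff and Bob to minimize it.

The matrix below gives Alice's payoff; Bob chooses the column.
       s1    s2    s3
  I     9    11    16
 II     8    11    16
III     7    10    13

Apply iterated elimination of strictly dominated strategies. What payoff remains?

Column s2 is strictly dominated by s1 for Bob (9<11, 8<11, 7<10); eliminate s2.
Column s3 is strictly dominated by s1 for Bob (9<16, 8<16, 7<13); eliminate s3.
Row III is strictly dominated by row I (9>7); eliminate III.
Row II is strictly dominated by row I (9>8); eliminate II.
Only (I, s1) remains, with payoff 9.

9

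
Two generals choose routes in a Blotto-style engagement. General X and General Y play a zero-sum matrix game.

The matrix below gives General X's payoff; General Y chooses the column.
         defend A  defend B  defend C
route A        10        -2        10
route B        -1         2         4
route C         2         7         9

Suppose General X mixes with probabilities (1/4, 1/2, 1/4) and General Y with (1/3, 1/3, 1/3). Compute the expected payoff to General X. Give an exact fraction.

23/6

Against (1/3, 1/3, 1/3), each row's expected payoff is route A: 6; route B: 5/3; route C: 6.
Taking the (1/4, 1/2, 1/4)-weighted average: (1/4)·(6) + (1/2)·(5/3) + (1/4)·(6) = 23/6.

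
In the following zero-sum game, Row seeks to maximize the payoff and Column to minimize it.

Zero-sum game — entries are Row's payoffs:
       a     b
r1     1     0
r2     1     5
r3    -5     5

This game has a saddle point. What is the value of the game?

1

Row minima: 0, 1, -5 → Row's maximin is 1.
Column maxima: 1, 5 → Column's minimax is 1.
They coincide at (r2, a), so the value is 1.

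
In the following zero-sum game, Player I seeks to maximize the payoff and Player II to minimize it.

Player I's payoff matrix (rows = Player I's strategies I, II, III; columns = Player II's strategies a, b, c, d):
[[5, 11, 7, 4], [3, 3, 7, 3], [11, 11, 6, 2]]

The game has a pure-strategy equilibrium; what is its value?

4

Row minima: 4, 3, 2 → Player I's maximin is 4.
Column maxima: 11, 11, 7, 4 → Player II's minimax is 4.
They coincide at (I, d), so the value is 4.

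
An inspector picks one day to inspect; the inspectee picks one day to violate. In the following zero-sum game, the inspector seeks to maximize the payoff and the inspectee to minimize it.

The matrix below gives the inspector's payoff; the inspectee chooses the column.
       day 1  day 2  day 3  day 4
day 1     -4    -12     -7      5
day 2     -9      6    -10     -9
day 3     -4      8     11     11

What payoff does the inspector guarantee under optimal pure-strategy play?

-4

Row minima: -12, -10, -4 → the inspector's maximin is -4.
Column maxima: -4, 8, 11, 11 → the inspectee's minimax is -4.
They coincide at (day 3, day 1), so the value is -4.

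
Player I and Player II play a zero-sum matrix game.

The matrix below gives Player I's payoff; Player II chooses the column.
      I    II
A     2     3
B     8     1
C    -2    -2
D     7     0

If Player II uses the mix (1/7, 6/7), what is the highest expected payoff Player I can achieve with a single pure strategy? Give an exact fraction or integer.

20/7

A: (2)·(1/7) + (3)·(6/7) = 20/7.
B: (8)·(1/7) + (1)·(6/7) = 2.
C: (-2)·(1/7) + (-2)·(6/7) = -2.
D: (7)·(1/7) + (0)·(6/7) = 1.
The best pure response is A with expected payoff 20/7.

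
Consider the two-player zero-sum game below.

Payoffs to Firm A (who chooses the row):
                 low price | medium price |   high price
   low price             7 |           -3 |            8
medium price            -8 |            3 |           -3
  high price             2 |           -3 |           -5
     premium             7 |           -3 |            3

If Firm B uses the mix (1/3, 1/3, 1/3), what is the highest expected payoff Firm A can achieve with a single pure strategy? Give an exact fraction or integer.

low price: (7)·(1/3) + (-3)·(1/3) + (8)·(1/3) = 4.
medium price: (-8)·(1/3) + (3)·(1/3) + (-3)·(1/3) = -8/3.
high price: (2)·(1/3) + (-3)·(1/3) + (-5)·(1/3) = -2.
premium: (7)·(1/3) + (-3)·(1/3) + (3)·(1/3) = 7/3.
The best pure response is low price with expected payoff 4.

4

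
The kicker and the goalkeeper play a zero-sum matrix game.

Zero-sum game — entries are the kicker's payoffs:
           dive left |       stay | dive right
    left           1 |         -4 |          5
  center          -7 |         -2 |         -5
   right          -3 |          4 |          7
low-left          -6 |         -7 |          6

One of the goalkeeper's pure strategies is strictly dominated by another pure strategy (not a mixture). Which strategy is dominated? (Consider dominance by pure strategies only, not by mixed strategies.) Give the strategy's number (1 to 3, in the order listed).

The goalkeeper prefers columns that give the kicker less. Compare dive right with dive left: 1 < 5, -7 < -5, -3 < 7, -6 < 6.
So dive left strictly dominates dive right for the goalkeeper; dive right is strictly dominated.

3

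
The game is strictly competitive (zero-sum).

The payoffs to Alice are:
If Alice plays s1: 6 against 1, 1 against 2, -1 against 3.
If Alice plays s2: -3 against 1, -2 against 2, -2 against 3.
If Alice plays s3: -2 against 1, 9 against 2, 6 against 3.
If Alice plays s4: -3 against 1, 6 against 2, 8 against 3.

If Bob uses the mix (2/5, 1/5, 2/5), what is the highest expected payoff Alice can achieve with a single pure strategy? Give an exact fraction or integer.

17/5

s1: (6)·(2/5) + (1)·(1/5) + (-1)·(2/5) = 11/5.
s2: (-3)·(2/5) + (-2)·(1/5) + (-2)·(2/5) = -12/5.
s3: (-2)·(2/5) + (9)·(1/5) + (6)·(2/5) = 17/5.
s4: (-3)·(2/5) + (6)·(1/5) + (8)·(2/5) = 16/5.
The best pure response is s3 with expected payoff 17/5.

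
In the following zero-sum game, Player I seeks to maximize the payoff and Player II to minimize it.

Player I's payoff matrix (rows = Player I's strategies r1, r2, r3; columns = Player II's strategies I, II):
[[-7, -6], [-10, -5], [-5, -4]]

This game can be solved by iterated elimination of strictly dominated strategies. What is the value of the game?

-5

Row r1 is strictly dominated by row r3 (-5>-7, -4>-6); eliminate r1.
Column II is strictly dominated by I for Player II (-10<-5, -5<-4); eliminate II.
Row r2 is strictly dominated by row r3 (-5>-10); eliminate r2.
Only (r3, I) remains, with payoff -5.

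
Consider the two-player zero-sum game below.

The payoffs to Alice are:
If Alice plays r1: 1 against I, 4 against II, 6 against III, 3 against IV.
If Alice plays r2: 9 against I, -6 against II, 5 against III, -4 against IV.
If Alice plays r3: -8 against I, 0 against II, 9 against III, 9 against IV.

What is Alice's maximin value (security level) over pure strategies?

1

The worst-case payoff for each row is r1: 1, r2: -6, r3: -8.
The best of these is 1.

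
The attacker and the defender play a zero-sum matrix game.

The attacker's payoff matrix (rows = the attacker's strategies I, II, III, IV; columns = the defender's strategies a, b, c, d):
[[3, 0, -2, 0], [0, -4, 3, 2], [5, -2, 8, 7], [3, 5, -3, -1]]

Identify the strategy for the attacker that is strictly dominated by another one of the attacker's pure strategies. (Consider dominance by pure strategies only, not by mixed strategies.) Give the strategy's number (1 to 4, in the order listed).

2

Compare II with III: 5 > 0, -2 > -4, 8 > 3, 7 > 2.
So III strictly dominates II for the attacker; II is strictly dominated.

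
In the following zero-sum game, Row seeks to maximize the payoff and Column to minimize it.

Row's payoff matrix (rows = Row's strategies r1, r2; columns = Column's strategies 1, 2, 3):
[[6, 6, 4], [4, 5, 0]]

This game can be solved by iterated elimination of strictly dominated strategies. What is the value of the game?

4

Column 2 is strictly dominated by 3 for Column (4<6, 0<5); eliminate 2.
Column 1 is strictly dominated by 3 for Column (4<6, 0<4); eliminate 1.
Row r2 is strictly dominated by row r1 (4>0); eliminate r2.
Only (r1, 3) remains, with payoff 4.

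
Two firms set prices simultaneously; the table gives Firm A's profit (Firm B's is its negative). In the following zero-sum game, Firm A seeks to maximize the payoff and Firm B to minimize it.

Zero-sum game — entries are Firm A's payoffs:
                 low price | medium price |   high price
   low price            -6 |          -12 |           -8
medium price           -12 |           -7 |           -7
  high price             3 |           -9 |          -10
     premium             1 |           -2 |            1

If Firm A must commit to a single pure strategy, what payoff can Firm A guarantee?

-2

The worst-case payoff for each row is low price: -12, medium price: -12, high price: -10, premium: -2.
The best of these is -2.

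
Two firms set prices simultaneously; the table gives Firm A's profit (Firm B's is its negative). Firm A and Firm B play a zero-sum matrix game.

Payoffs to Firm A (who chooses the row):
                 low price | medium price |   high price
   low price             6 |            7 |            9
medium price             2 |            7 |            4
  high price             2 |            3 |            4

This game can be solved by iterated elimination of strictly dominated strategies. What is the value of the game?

Row high price is strictly dominated by row low price (6>2, 7>3, 9>4); eliminate high price.
Column high price is strictly dominated by low price for Firm B (6<9, 2<4); eliminate high price.
Column medium price is strictly dominated by low price for Firm B (6<7, 2<7); eliminate medium price.
Row medium price is strictly dominated by row low price (6>2); eliminate medium price.
Only (low price, low price) remains, with payoff 6.

6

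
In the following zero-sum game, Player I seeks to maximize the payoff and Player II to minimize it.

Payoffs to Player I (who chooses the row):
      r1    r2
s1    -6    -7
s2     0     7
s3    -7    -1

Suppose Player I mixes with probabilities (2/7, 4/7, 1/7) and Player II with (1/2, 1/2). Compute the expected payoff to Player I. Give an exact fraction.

-3/7

Against (1/2, 1/2), each row's expected payoff is s1: -13/2; s2: 7/2; s3: -4.
Taking the (2/7, 4/7, 1/7)-weighted average: (2/7)·(-13/2) + (4/7)·(7/2) + (1/7)·(-4) = -3/7.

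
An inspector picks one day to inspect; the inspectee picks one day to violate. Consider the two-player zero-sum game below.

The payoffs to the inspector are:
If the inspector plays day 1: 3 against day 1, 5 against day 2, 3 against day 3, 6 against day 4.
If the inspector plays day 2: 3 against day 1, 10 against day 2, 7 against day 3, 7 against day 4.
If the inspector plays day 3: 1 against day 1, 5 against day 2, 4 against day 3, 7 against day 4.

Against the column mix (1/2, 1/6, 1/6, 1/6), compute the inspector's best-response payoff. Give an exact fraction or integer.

day 1: (3)·(1/2) + (5)·(1/6) + (3)·(1/6) + (6)·(1/6) = 23/6.
day 2: (3)·(1/2) + (10)·(1/6) + (7)·(1/6) + (7)·(1/6) = 11/2.
day 3: (1)·(1/2) + (5)·(1/6) + (4)·(1/6) + (7)·(1/6) = 19/6.
The best pure response is day 2 with expected payoff 11/2.

11/2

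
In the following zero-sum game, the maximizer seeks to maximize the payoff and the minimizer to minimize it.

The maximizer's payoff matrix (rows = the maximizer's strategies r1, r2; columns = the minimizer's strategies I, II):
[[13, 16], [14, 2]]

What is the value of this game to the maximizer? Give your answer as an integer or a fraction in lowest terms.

Row minima are 13 and 2, so the maximizer's maximin is 13; column maxima are 14 and 16, so the minimizer's minimax is 14. These differ, so the equilibrium is in mixed strategies.
Let the maximizer play r1 with probability p. The minimizer is indifferent when 13p + 14(1−p) = 16p + 2(1−p), giving p = 4/5.
Let the minimizer play I with probability q. The maximizer is indifferent when 13q + 16(1−q) = 14q + 2(1−q), giving q = 14/15.
The value is 13·(14/15) + (16)·(1/15) = 66/5.

66/5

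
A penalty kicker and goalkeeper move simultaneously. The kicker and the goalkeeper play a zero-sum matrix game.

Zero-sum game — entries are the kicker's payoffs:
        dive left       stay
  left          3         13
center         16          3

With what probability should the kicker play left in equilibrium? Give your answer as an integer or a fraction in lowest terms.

13/23

Row minima are 3 and 3, so the kicker's maximin is 3; column maxima are 16 and 13, so the goalkeeper's minimax is 13. These differ, so the equilibrium is in mixed strategies.
Let the kicker play left with probability p. The goalkeeper is indifferent when 3p + 16(1−p) = 13p + 3(1−p), giving p = 13/23.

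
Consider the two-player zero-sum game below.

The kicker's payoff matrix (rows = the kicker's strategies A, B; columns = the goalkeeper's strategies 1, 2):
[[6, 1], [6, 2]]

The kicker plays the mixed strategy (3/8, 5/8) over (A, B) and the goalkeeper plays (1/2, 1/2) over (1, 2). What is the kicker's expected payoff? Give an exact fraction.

61/16

Against (1/2, 1/2), each row's expected payoff is A: 7/2; B: 4.
Taking the (3/8, 5/8)-weighted average: (3/8)·(7/2) + (5/8)·(4) = 61/16.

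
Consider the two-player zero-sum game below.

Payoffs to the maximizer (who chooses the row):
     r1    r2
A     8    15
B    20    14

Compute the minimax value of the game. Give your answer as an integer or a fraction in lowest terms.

Row minima are 8 and 14, so the maximizer's maximin is 14; column maxima are 20 and 15, so the minimizer's minimax is 15. These differ, so the equilibrium is in mixed strategies.
Let the maximizer play A with probability p. The minimizer is indifferent when 8p + 20(1−p) = 15p + 14(1−p), giving p = 6/13.
Let the minimizer play r1 with probability q. The maximizer is indifferent when 8q + 15(1−q) = 20q + 14(1−q), giving q = 1/13.
The value is 8·(1/13) + (15)·(12/13) = 188/13.

188/13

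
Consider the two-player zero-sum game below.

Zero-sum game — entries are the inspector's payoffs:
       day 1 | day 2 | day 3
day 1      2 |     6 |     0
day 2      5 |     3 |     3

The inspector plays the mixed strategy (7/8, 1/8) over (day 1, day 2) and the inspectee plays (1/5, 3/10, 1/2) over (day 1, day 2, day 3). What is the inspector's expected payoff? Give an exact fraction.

Against (1/5, 3/10, 1/2), each row's expected payoff is day 1: 11/5; day 2: 17/5.
Taking the (7/8, 1/8)-weighted average: (7/8)·(11/5) + (1/8)·(17/5) = 47/20.

47/20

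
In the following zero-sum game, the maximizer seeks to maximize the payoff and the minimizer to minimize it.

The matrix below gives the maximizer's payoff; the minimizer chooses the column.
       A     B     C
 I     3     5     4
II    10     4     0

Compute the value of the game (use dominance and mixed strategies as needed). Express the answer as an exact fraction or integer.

Column B is strictly dominated by C for the minimizer (it gives the maximizer more in every row).
The remaining 2×2 game on (I, II) × (A, C) has no saddle point. Let the maximizer play I with probability p; indifference gives 3p + 10(1−p) = 4p, so p = 10/11.
Similarly the minimizer's optimal q on A is 4/11, and the value is 3·(4/11) + (4)·(7/11) = 40/11.

40/11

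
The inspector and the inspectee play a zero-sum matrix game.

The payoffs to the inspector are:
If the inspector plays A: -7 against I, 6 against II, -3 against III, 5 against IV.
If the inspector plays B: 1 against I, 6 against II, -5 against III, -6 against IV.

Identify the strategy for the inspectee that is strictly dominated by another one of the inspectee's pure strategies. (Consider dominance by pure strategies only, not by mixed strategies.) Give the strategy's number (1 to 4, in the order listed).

The inspectee prefers columns that give the inspector less. Compare II with I: -7 < 6, 1 < 6.
So I strictly dominates II for the inspectee; II is strictly dominated.

2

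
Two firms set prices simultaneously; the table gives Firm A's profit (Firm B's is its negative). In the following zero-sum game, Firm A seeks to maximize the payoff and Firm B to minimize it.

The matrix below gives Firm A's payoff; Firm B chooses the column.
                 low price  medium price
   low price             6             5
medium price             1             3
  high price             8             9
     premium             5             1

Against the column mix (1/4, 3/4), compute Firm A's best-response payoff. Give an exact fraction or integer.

low price: (6)·(1/4) + (5)·(3/4) = 21/4.
medium price: (1)·(1/4) + (3)·(3/4) = 5/2.
high price: (8)·(1/4) + (9)·(3/4) = 35/4.
premium: (5)·(1/4) + (1)·(3/4) = 2.
The best pure response is high price with expected payoff 35/4.

35/4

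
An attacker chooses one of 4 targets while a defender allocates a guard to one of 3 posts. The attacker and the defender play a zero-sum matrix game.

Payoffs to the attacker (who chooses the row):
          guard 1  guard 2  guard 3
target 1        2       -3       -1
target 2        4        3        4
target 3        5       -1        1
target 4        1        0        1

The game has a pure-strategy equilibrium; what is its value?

3

Row minima: -3, 3, -1, 0 → the attacker's maximin is 3.
Column maxima: 5, 3, 4 → the defender's minimax is 3.
They coincide at (target 2, guard 2), so the value is 3.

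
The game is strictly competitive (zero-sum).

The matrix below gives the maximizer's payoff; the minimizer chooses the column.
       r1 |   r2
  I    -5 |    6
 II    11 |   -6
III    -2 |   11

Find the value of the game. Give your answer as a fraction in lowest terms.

109/30

Row I is strictly dominated by row III, so the maximizer never plays it.
The remaining 2×2 game on (II, III) × (r1, r2) has no saddle point. Let the maximizer play II with probability p; indifference gives 11p − 2(1−p) = −6p + 11(1−p), so p = 13/30.
Similarly the minimizer's optimal q on r1 is 17/30, and the value is 11·(17/30) + (-6)·(13/30) = 109/30.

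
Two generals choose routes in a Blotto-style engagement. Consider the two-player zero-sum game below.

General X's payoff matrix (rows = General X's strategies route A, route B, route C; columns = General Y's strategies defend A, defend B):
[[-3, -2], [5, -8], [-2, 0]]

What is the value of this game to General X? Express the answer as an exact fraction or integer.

-16/15

Row route A is strictly dominated by row route C, so General X never plays it.
The remaining 2×2 game on (route B, route C) × (defend A, defend B) has no saddle point. Let General X play route B with probability p; indifference gives 5p − 2(1−p) = −8p, so p = 2/15.
Similarly General Y's optimal q on defend A is 8/15, and the value is 5·(8/15) + (-8)·(7/15) = -16/15.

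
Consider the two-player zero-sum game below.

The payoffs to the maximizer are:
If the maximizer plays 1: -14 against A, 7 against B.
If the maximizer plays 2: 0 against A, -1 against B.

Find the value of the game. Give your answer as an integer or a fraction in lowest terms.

Row minima are -14 and -1, so the maximizer's maximin is -1; column maxima are 0 and 7, so the minimizer's minimax is 0. These differ, so the equilibrium is in mixed strategies.
Let the maximizer play 1 with probability p. The minimizer is indifferent when −14p = 7p − (1−p), giving p = 1/22.
Let the minimizer play A with probability q. The maximizer is indifferent when −14q + 7(1−q) = −(1−q), giving q = 4/11.
The value is -14·(4/11) + (7)·(7/11) = -7/11.

-7/11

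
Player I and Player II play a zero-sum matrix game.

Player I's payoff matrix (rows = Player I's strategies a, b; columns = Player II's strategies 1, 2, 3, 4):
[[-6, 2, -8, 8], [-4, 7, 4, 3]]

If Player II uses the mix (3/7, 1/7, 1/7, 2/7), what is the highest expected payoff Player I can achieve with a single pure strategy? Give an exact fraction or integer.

5/7

a: (-6)·(3/7) + (2)·(1/7) + (-8)·(1/7) + (8)·(2/7) = -8/7.
b: (-4)·(3/7) + (7)·(1/7) + (4)·(1/7) + (3)·(2/7) = 5/7.
The best pure response is b with expected payoff 5/7.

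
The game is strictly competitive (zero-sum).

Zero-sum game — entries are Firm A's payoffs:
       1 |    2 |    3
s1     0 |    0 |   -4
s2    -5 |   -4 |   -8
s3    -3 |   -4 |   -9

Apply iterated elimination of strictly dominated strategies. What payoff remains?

Row s2 is strictly dominated by row s1 (0>-5, 0>-4, -4>-8); eliminate s2.
Row s3 is strictly dominated by row s1 (0>-3, 0>-4, -4>-9); eliminate s3.
Column 1 is strictly dominated by 3 for Firm B (-4<0); eliminate 1.
Column 2 is strictly dominated by 3 for Firm B (-4<0); eliminate 2.
Only (s1, 3) remains, with payoff -4.

-4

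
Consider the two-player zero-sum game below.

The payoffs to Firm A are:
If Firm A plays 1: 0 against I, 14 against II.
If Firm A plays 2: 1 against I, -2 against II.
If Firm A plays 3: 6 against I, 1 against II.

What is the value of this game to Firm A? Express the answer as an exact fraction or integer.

Row 2 is strictly dominated by row 3, so Firm A never plays it.
The remaining 2×2 game on (1, 3) × (I, II) has no saddle point. Let Firm A play 1 with probability p; indifference gives 6(1−p) = 14p + (1−p), so p = 5/19.
Similarly Firm B's optimal q on I is 13/19, and the value is 0·(13/19) + (14)·(6/19) = 84/19.

84/19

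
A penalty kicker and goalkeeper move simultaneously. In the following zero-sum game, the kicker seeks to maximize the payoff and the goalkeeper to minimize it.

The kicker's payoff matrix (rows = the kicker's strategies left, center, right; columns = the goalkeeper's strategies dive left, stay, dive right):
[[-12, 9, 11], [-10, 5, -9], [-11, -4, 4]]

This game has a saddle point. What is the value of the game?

-10

Row minima: -12, -10, -11 → the kicker's maximin is -10.
Column maxima: -10, 9, 11 → the goalkeeper's minimax is -10.
They coincide at (center, dive left), so the value is -10.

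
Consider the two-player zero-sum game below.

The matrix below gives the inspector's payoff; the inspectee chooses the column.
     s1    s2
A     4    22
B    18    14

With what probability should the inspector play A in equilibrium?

2/11

Row minima are 4 and 14, so the inspector's maximin is 14; column maxima are 18 and 22, so the inspectee's minimax is 18. These differ, so the equilibrium is in mixed strategies.
Let the inspector play A with probability p. The inspectee is indifferent when 4p + 18(1−p) = 22p + 14(1−p), giving p = 2/11.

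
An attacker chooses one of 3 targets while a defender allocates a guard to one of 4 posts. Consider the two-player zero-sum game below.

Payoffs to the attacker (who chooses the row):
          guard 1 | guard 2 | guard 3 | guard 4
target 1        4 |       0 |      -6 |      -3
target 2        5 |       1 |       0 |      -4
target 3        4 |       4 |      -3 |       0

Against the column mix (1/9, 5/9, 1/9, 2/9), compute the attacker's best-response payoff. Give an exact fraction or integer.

target 1: (4)·(1/9) + (0)·(5/9) + (-6)·(1/9) + (-3)·(2/9) = -8/9.
target 2: (5)·(1/9) + (1)·(5/9) + (0)·(1/9) + (-4)·(2/9) = 2/9.
target 3: (4)·(1/9) + (4)·(5/9) + (-3)·(1/9) + (0)·(2/9) = 7/3.
The best pure response is target 3 with expected payoff 7/3.

7/3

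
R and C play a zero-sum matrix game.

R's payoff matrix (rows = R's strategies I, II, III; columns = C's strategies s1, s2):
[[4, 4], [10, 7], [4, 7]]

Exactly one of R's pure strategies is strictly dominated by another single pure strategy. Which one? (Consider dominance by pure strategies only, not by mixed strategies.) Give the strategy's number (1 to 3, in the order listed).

Compare I with II: 10 > 4, 7 > 4.
So II strictly dominates I for R; I is strictly dominated.

1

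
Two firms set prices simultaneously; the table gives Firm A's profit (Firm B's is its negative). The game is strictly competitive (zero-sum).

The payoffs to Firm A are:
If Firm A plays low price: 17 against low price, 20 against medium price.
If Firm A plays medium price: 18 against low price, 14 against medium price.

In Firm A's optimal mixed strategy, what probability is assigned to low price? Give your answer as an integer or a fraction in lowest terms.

Row minima are 17 and 14, so Firm A's maximin is 17; column maxima are 18 and 20, so Firm B's minimax is 18. These differ, so the equilibrium is in mixed strategies.
Let Firm A play low price with probability p. Firm B is indifferent when 17p + 18(1−p) = 20p + 14(1−p), giving p = 4/7.

4/7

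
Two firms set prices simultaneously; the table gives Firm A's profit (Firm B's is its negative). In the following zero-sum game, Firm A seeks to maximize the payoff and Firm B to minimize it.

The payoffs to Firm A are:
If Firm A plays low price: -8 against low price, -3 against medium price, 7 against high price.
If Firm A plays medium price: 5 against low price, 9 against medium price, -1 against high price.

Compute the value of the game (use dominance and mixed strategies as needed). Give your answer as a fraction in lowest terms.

Column medium price is strictly dominated by low price for Firm B (it gives Firm A more in every row).
The remaining 2×2 game on (low price, medium price) × (low price, high price) has no saddle point. Let Firm A play low price with probability p; indifference gives −8p + 5(1−p) = 7p − (1−p), so p = 2/7.
Similarly Firm B's optimal q on low price is 8/21, and the value is -8·(8/21) + (7)·(13/21) = 9/7.

9/7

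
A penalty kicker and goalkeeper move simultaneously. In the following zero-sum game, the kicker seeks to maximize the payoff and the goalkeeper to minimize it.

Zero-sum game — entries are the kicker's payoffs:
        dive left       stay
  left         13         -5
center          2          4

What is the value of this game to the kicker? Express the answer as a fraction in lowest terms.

31/10

Row minima are -5 and 2, so the kicker's maximin is 2; column maxima are 13 and 4, so the goalkeeper's minimax is 4. These differ, so the equilibrium is in mixed strategies.
Let the kicker play left with probability p. The goalkeeper is indifferent when 13p + 2(1−p) = −5p + 4(1−p), giving p = 1/10.
Let the goalkeeper play dive left with probability q. The kicker is indifferent when 13q − 5(1−q) = 2q + 4(1−q), giving q = 9/20.
The value is 13·(9/20) + (-5)·(11/20) = 31/10.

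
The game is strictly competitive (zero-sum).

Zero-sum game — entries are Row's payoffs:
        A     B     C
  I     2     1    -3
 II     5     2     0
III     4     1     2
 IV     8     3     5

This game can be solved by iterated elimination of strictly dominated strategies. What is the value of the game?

3

Column A is strictly dominated by B for Column (1<2, 2<5, 1<4, 3<8); eliminate A.
Row II is strictly dominated by row IV (3>2, 5>0); eliminate II.
Row III is strictly dominated by row IV (3>1, 5>2); eliminate III.
Row I is strictly dominated by row IV (3>1, 5>-3); eliminate I.
Column C is strictly dominated by B for Column (3<5); eliminate C.
Only (IV, B) remains, with payoff 3.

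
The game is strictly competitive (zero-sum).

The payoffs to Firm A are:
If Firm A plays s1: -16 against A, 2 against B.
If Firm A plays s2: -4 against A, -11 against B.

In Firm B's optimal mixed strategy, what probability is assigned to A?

Row minima are -16 and -11, so Firm A's maximin is -11; column maxima are -4 and 2, so Firm B's minimax is -4. These differ, so the equilibrium is in mixed strategies.
Let Firm B play A with probability q. Firm A is indifferent when −16q + 2(1−q) = −4q − 11(1−q), giving q = 13/25.

13/25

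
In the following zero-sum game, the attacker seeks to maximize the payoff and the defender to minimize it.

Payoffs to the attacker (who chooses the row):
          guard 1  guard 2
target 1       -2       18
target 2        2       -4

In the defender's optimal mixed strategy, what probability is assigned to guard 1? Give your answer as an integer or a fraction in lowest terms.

Row minima are -2 and -4, so the attacker's maximin is -2; column maxima are 2 and 18, so the defender's minimax is 2. These differ, so the equilibrium is in mixed strategies.
Let the defender play guard 1 with probability q. The attacker is indifferent when −2q + 18(1−q) = 2q − 4(1−q), giving q = 11/13.

11/13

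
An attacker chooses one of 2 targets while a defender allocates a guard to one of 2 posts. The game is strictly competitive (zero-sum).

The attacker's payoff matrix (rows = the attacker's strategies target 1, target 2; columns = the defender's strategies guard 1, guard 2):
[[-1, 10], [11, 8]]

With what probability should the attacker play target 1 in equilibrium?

Row minima are -1 and 8, so the attacker's maximin is 8; column maxima are 11 and 10, so the defender's minimax is 10. These differ, so the equilibrium is in mixed strategies.
Let the attacker play target 1 with probability p. The defender is indifferent when −p + 11(1−p) = 10p + 8(1−p), giving p = 3/14.

3/14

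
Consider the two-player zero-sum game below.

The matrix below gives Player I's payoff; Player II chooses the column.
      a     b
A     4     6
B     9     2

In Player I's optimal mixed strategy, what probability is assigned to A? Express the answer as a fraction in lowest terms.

7/9

Row minima are 4 and 2, so Player I's maximin is 4; column maxima are 9 and 6, so Player II's minimax is 6. These differ, so the equilibrium is in mixed strategies.
Let Player I play A with probability p. Player II is indifferent when 4p + 9(1−p) = 6p + 2(1−p), giving p = 7/9.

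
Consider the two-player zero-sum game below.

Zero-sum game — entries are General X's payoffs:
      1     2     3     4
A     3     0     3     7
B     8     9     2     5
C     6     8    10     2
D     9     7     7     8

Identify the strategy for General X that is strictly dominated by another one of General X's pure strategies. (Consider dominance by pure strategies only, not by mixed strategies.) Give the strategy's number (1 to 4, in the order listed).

Compare A with D: 9 > 3, 7 > 0, 7 > 3, 8 > 7.
So D strictly dominates A for General X; A is strictly dominated.

1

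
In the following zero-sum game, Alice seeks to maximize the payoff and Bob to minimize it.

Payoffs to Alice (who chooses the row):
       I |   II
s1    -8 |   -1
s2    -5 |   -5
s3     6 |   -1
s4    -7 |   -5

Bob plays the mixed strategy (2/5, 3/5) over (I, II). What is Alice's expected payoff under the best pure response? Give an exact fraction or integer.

s1: (-8)·(2/5) + (-1)·(3/5) = -19/5.
s2: (-5)·(2/5) + (-5)·(3/5) = -5.
s3: (6)·(2/5) + (-1)·(3/5) = 9/5.
s4: (-7)·(2/5) + (-5)·(3/5) = -29/5.
The best pure response is s3 with expected payoff 9/5.

9/5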